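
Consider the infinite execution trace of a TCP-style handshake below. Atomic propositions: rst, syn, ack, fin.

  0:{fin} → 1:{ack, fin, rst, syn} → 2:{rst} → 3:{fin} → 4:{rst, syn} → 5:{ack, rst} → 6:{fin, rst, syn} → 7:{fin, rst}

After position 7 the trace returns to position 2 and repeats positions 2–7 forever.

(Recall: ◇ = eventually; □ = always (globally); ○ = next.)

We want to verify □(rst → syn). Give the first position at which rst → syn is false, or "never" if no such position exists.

2

Check rst → syn at each position in order: 0 ✓, 1 ✓.
At position 2 the labels are {rst}, so rst → syn is false there. This is the first violation.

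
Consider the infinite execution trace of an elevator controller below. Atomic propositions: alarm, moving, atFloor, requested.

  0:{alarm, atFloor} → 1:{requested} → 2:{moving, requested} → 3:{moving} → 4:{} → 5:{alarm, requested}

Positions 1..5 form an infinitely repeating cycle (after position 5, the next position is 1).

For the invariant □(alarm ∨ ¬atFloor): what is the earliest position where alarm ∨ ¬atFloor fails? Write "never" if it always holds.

alarm ∨ ¬atFloor holds at every position 0..5, and those are all the positions the trace ever visits, so the invariant □(alarm ∨ ¬atFloor) is never violated.

never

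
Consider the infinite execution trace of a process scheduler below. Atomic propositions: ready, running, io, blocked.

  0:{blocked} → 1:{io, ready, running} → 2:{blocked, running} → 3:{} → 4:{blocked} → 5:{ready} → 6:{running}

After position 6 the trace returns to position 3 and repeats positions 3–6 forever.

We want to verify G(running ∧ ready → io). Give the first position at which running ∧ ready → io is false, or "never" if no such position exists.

running ∧ ready → io holds at every position 0..6, and those are all the positions the trace ever visits, so the invariant G(running ∧ ready → io) is never violated.

never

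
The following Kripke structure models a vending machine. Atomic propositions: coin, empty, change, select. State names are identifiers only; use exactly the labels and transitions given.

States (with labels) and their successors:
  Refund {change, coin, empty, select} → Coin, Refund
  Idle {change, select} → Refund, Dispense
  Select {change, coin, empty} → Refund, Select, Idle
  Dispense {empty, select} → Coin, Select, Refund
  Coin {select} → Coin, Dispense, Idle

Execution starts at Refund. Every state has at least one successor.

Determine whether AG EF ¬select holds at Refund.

States satisfying EF ¬select: {Refund, Idle, Select, Dispense, Coin}.
States satisfying AG EF ¬select: {Refund, Idle, Select, Dispense, Coin}.
Every state reachable from Refund satisfies EF ¬select.
Refund ∈ Sat(AG EF ¬select).

Satisfied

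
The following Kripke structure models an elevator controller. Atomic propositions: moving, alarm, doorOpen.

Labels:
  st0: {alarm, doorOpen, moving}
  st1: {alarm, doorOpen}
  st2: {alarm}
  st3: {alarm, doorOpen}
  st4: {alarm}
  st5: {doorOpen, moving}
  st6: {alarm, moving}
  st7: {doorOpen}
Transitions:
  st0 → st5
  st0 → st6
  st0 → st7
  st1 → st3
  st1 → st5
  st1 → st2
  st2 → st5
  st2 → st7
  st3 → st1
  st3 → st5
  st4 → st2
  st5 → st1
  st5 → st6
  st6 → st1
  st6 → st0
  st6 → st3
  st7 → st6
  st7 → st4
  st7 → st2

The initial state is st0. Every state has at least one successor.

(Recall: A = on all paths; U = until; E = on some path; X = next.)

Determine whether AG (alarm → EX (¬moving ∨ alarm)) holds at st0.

States satisfying alarm → EX (¬moving ∨ alarm): {st0, st1, st2, st3, st4, st5, st6, st7}.
States satisfying AG (alarm → EX (¬moving ∨ alarm)): {st0, st1, st2, st3, st4, st5, st6, st7}.
Every state reachable from st0 satisfies alarm → EX (¬moving ∨ alarm).
st0 ∈ Sat(AG (alarm → EX (¬moving ∨ alarm))).

Satisfied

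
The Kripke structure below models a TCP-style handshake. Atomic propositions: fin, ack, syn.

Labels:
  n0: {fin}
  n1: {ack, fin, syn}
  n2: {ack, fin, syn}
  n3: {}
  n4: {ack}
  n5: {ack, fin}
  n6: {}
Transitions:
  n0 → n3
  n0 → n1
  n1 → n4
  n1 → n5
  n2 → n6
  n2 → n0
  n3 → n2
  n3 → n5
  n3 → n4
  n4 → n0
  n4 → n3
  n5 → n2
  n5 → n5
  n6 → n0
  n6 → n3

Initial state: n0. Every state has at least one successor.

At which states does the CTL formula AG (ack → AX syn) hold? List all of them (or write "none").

none

States satisfying ack → AX syn: {n0, n3, n6}.
States satisfying AG (ack → AX syn): ∅.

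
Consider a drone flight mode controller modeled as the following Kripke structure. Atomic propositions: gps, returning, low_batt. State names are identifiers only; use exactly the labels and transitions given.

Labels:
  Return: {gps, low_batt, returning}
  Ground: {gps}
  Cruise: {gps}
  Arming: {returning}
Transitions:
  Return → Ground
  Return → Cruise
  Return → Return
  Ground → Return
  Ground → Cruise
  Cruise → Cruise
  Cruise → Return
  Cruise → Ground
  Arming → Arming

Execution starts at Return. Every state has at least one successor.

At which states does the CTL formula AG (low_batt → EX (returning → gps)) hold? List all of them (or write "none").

{Return, Ground, Cruise, Arming}

States satisfying low_batt → EX (returning → gps): {Return, Ground, Cruise, Arming}.
States satisfying AG (low_batt → EX (returning → gps)): {Return, Ground, Cruise, Arming}.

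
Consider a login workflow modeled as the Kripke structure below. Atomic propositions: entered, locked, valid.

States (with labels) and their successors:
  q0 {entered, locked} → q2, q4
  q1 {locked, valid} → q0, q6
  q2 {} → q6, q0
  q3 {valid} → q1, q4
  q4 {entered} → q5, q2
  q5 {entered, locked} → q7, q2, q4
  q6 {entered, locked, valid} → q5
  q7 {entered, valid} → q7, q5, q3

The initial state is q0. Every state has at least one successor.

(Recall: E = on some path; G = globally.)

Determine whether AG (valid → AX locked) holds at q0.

Does not hold

States satisfying valid → AX locked: {q0, q1, q2, q4, q5, q6}.
States satisfying AG (valid → AX locked): ∅.
q3 is reachable from q0 and violates valid → AX locked, so AG fails at q0.
q0 ∉ Sat(AG (valid → AX locked)).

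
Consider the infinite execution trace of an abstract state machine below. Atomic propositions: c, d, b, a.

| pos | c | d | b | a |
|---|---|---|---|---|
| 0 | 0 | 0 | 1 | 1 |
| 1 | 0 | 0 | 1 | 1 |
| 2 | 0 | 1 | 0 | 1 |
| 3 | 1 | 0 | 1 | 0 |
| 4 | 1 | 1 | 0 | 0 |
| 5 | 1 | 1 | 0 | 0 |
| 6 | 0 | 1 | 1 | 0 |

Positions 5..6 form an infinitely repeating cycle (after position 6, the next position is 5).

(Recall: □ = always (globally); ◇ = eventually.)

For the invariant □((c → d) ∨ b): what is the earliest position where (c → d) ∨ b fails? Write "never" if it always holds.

(c → d) ∨ b holds at every position 0..6, and those are all the positions the trace ever visits, so the invariant □((c → d) ∨ b) is never violated.

never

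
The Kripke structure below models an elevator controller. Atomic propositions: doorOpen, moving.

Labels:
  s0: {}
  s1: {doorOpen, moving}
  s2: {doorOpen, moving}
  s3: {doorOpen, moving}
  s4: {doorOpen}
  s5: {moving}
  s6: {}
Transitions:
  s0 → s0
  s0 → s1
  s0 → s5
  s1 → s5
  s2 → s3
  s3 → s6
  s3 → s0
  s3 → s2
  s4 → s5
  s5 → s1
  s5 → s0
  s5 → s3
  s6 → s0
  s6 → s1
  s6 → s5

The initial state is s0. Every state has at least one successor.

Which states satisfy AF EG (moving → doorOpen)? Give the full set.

States satisfying EG (moving → doorOpen): {s0, s2, s3, s6}.
States satisfying AF EG (moving → doorOpen): {s0, s2, s3, s6}.

{s0, s2, s3, s6}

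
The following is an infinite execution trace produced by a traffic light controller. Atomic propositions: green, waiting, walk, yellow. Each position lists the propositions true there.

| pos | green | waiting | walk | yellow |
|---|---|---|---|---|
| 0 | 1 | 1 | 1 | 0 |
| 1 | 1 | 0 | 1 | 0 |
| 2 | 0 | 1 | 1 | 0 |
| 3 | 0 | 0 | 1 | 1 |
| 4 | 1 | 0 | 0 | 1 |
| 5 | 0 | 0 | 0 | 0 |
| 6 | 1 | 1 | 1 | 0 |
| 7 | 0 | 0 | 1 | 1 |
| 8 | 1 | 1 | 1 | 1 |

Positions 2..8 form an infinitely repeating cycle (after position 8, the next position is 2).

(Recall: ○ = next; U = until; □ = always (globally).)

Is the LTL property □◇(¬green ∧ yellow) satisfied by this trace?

◇(¬green ∧ yellow) holds at every position 0..8, and those are all positions ever visited, so □◇(¬green ∧ yellow) holds.

Yes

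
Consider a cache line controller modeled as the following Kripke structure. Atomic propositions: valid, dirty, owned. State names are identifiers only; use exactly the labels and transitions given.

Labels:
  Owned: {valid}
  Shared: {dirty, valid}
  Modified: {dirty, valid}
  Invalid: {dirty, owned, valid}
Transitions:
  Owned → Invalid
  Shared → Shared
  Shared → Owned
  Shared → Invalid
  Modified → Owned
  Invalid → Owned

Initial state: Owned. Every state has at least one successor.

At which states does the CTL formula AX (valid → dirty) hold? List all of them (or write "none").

{Owned}

States satisfying valid → dirty: {Shared, Modified, Invalid}.
States satisfying AX (valid → dirty): {Owned}.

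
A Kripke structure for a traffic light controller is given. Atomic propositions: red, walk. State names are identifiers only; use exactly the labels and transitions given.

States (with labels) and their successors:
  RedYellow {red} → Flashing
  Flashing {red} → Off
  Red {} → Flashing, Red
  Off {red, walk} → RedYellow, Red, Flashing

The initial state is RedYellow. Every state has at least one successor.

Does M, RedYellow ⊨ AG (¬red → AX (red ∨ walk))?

States satisfying ¬red → AX (red ∨ walk): {RedYellow, Flashing, Off}.
States satisfying AG (¬red → AX (red ∨ walk)): ∅.
Red is reachable from RedYellow and violates ¬red → AX (red ∨ walk), so AG fails at RedYellow.
RedYellow ∉ Sat(AG (¬red → AX (red ∨ walk))).

Does not hold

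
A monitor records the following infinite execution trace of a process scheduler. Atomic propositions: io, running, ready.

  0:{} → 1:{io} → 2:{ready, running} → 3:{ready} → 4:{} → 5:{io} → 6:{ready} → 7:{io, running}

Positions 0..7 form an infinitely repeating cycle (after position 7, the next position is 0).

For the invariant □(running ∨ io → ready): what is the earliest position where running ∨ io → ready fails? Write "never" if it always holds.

Check running ∨ io → ready at each position in order: 0 ✓.
At position 1 the labels are {io}, so running ∨ io → ready is false there. This is the first violation.

1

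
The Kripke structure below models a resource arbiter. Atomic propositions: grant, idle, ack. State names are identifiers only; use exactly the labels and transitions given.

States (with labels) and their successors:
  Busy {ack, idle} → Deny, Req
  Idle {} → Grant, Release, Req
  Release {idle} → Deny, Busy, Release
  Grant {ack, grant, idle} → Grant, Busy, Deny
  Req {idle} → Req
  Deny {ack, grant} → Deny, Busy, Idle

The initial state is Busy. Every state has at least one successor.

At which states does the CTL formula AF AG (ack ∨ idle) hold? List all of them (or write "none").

States satisfying AG (ack ∨ idle): {Req}.
States satisfying AF AG (ack ∨ idle): {Req}.

{Req}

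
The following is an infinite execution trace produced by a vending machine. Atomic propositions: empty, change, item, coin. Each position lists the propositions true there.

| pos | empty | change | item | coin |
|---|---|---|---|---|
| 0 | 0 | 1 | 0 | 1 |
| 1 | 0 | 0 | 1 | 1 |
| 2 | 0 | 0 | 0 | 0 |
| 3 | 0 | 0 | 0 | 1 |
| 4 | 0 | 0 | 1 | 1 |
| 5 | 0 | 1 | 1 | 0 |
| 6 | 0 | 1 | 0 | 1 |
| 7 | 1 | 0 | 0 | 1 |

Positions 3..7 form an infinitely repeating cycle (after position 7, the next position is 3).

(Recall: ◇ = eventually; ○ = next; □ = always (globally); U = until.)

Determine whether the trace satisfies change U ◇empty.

Holds

Walking from position 0: ◇empty first holds at position 0, and change holds at every earlier position along the way, so change U ◇empty holds.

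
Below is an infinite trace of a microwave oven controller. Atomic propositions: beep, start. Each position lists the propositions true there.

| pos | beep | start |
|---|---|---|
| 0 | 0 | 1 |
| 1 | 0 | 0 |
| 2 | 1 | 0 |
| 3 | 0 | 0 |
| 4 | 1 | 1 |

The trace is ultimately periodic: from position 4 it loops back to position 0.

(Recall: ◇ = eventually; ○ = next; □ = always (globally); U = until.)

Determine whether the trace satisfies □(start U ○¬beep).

start U ○¬beep must hold at every position from 0 onward. It fails at position 1, so □(start U ○¬beep) is false.

Does not hold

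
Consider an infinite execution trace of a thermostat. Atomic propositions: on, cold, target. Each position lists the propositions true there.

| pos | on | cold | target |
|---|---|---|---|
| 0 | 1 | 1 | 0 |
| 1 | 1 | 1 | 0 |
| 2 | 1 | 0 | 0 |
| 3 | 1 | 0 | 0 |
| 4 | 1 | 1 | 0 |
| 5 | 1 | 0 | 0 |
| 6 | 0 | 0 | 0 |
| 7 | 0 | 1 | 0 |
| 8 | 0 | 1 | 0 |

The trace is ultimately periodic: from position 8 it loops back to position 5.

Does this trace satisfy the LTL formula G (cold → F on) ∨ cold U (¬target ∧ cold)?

Yes

cold → F on holds at every position 0..8, and those are all positions ever visited, so G (cold → F on) holds.
Positions where cold holds: 0, 1, 4, 7, 8.
Check F on at each: 0→ok, 1→ok, 4→ok, 7→ok, 8→ok.
Walking from position 0: ¬target ∧ cold first holds at position 0, and cold holds at every earlier position along the way, so cold U (¬target ∧ cold) holds.
At position 0: G (cold → F on) is true; cold U (¬target ∧ cold) is true; so G (cold → F on) ∨ cold U (¬target ∧ cold) is true.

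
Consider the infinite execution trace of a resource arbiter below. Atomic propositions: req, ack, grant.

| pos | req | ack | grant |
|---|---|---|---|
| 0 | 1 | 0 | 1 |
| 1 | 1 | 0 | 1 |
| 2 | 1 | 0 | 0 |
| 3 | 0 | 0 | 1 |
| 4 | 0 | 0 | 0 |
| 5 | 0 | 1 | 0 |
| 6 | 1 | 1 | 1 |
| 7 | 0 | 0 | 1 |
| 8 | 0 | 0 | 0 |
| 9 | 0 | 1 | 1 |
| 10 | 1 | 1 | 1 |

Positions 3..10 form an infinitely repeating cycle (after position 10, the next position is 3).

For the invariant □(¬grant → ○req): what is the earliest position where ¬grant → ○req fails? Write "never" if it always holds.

Check ¬grant → ○req at each position in order: 0 ✓, 1 ✓.
At position 2 the labels are {req} and the next position 3 has {grant}, so ¬grant → ○req is false there. This is the first violation.

2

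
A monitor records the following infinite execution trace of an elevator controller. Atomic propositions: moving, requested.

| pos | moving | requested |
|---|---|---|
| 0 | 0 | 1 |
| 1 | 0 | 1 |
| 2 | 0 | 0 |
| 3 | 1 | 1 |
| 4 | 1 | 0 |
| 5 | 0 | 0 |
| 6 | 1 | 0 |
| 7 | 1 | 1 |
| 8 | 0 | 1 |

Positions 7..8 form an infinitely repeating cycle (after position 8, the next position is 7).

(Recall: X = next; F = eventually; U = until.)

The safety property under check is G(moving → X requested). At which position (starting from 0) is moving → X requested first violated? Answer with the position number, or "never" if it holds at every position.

Check moving → X requested at each position in order: 0 ✓, 1 ✓, 2 ✓.
At position 3 the labels are {moving, requested} and the next position 4 has {moving}, so moving → X requested is false there. This is the first violation.

3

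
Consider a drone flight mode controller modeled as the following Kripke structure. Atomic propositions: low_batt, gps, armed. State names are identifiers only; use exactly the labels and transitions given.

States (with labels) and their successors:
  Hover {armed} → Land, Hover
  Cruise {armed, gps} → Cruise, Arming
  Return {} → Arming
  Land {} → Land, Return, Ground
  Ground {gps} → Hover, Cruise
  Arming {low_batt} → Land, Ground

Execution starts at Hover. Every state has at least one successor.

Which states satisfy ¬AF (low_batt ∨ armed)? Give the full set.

{Land}

States satisfying low_batt ∨ armed: {Hover, Cruise, Arming}.
States satisfying AF (low_batt ∨ armed): {Hover, Cruise, Return, Ground, Arming}.
States satisfying ¬AF (low_batt ∨ armed): {Land}.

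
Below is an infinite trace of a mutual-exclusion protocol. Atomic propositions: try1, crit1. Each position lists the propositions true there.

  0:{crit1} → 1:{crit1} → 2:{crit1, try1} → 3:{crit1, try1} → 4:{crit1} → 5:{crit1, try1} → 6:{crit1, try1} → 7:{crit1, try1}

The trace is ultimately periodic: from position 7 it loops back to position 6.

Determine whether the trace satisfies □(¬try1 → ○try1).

Does not hold

¬try1 → ○try1 must hold at every position from 0 onward. It fails at position 0, so □(¬try1 → ○try1) is false.
Positions where ¬try1 holds: 0, 1, 4.
Check ○try1 at each: 0→fails, 1→ok, 4→ok.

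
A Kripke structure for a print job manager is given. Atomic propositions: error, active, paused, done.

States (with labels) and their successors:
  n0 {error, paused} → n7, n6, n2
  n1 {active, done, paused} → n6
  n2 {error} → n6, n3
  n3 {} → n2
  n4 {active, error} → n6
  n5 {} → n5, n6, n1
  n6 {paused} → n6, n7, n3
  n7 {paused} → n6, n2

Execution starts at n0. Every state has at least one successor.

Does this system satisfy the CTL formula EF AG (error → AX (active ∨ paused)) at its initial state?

States satisfying AG (error → AX (active ∨ paused)): ∅.
States satisfying EF AG (error → AX (active ∨ paused)): ∅.
No suitable path/successor from n0 witnesses the formula.
n0 ∉ Sat(EF AG (error → AX (active ∨ paused))).

No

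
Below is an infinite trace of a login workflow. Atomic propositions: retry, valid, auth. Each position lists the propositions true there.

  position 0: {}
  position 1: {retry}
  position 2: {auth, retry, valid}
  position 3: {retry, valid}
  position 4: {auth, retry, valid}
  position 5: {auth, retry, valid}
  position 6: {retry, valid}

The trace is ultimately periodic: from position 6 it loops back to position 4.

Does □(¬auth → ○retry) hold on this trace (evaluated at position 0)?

Satisfied

¬auth → ○retry holds at every position 0..6, and those are all positions ever visited, so □(¬auth → ○retry) holds.
Positions where ¬auth holds: 0, 1, 3, 6.
Check ○retry at each: 0→ok, 1→ok, 3→ok, 6→ok.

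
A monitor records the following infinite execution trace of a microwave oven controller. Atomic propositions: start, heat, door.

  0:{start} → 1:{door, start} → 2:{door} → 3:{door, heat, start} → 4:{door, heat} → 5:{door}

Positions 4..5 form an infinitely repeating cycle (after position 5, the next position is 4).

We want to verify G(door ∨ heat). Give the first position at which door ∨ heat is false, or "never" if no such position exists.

At position 0 the labels are {start}, so door ∨ heat is false there. This is the first violation.

0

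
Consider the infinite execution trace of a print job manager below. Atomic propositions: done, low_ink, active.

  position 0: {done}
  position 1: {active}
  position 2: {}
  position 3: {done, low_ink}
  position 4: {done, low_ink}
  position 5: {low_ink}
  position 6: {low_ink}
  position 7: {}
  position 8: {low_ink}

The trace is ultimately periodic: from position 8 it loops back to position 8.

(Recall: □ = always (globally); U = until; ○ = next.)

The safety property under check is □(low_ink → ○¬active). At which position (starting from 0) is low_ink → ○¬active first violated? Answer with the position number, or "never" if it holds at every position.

low_ink → ○¬active holds at every position 0..8, and those are all the positions the trace ever visits, so the invariant □(low_ink → ○¬active) is never violated.

never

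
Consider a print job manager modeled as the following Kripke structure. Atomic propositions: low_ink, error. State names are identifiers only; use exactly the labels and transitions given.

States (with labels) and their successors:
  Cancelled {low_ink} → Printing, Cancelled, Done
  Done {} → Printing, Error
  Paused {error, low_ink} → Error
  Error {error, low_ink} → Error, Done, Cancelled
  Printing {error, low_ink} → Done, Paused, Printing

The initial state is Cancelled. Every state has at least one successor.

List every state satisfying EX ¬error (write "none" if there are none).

{Cancelled, Error, Printing}

States satisfying ¬error: {Cancelled, Done}.
States satisfying EX ¬error: {Cancelled, Error, Printing}.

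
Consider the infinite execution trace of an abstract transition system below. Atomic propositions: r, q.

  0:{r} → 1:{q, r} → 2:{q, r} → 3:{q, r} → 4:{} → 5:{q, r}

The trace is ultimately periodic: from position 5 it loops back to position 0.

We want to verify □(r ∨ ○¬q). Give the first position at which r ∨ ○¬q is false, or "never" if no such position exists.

Check r ∨ ○¬q at each position in order: 0 ✓, 1 ✓, 2 ✓, 3 ✓.
At position 4 the labels are {} and the next position 5 has {q, r}, so r ∨ ○¬q is false there. This is the first violation.

4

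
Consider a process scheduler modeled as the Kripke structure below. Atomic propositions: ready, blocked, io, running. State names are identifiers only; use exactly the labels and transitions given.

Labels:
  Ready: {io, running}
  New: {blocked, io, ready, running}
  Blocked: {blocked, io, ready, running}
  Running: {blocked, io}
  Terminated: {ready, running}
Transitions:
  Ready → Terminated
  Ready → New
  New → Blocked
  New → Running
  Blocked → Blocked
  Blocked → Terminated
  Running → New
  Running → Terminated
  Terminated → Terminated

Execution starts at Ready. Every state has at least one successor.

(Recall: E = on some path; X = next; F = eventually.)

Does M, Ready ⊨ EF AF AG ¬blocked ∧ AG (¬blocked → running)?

States satisfying AF AG ¬blocked: {Terminated}.
States satisfying EF AF AG ¬blocked: {Ready, New, Blocked, Running, Terminated}.
States satisfying ¬blocked → running: {Ready, New, Blocked, Running, Terminated}.
States satisfying AG (¬blocked → running): {Ready, New, Blocked, Running, Terminated}.
States satisfying EF AF AG ¬blocked ∧ AG (¬blocked → running): {Ready, New, Blocked, Running, Terminated}.
Ready ∈ Sat(EF AF AG ¬blocked ∧ AG (¬blocked → running)).

Yes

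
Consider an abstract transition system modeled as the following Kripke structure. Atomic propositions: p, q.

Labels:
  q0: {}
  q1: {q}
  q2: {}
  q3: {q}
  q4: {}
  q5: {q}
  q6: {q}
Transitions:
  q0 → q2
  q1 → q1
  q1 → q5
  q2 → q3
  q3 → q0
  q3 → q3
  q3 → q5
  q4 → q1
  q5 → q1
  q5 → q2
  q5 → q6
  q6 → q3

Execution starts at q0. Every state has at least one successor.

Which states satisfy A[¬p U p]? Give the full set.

States satisfying ¬p: {q0, q1, q2, q3, q4, q5, q6}.
States satisfying p: ∅.
States satisfying A[¬p U p]: ∅.

none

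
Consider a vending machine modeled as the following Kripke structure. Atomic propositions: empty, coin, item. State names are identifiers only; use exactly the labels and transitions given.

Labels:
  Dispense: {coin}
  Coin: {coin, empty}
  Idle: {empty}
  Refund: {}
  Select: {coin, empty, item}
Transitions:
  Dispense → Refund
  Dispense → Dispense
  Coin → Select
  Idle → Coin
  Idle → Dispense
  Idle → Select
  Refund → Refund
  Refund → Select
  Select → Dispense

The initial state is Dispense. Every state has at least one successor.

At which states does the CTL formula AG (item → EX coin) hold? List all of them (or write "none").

States satisfying item → EX coin: {Dispense, Coin, Idle, Refund, Select}.
States satisfying AG (item → EX coin): {Dispense, Coin, Idle, Refund, Select}.

{Dispense, Coin, Idle, Refund, Select}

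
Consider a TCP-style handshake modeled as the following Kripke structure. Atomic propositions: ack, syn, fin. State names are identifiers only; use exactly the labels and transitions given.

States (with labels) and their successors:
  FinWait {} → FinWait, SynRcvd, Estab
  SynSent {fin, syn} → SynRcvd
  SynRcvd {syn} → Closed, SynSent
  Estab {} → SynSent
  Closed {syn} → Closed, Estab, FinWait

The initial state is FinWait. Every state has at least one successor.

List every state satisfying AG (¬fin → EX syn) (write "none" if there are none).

States satisfying ¬fin → EX syn: {FinWait, SynSent, SynRcvd, Estab, Closed}.
States satisfying AG (¬fin → EX syn): {FinWait, SynSent, SynRcvd, Estab, Closed}.

{FinWait, SynSent, SynRcvd, Estab, Closed}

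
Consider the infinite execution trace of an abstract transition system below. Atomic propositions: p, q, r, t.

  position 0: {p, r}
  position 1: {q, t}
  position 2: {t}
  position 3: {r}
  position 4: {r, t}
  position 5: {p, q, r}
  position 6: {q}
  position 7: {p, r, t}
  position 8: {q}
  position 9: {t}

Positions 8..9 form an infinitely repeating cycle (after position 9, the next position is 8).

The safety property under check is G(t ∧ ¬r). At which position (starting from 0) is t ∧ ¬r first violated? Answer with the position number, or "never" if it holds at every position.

At position 0 the labels are {p, r}, so t ∧ ¬r is false there. This is the first violation.

0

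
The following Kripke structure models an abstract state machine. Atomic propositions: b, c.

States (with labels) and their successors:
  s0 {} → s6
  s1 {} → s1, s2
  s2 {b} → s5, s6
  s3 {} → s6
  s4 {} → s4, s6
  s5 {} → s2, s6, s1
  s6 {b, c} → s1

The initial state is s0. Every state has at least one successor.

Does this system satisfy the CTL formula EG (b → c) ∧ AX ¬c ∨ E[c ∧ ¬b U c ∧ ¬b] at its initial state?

States satisfying b → c: {s0, s1, s3, s4, s5, s6}.
States satisfying EG (b → c): {s0, s1, s3, s4, s5, s6}.
States satisfying ¬c: {s0, s1, s2, s3, s4, s5}.
States satisfying AX ¬c: {s1, s6}.
States satisfying EG (b → c) ∧ AX ¬c: {s1, s6}.
States satisfying c ∧ ¬b: ∅.
States satisfying E[c ∧ ¬b U c ∧ ¬b]: ∅.
States satisfying EG (b → c) ∧ AX ¬c ∨ E[c ∧ ¬b U c ∧ ¬b]: {s1, s6}.
s0 ∉ Sat(EG (b → c) ∧ AX ¬c ∨ E[c ∧ ¬b U c ∧ ¬b]).

No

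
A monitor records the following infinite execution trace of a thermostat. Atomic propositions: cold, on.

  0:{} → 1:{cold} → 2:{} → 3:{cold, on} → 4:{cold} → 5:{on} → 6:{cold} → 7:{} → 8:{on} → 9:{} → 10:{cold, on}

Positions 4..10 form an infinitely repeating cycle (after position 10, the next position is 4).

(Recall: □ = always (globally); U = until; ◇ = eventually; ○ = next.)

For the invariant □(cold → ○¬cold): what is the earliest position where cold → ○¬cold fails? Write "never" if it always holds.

3

Check cold → ○¬cold at each position in order: 0 ✓, 1 ✓, 2 ✓.
At position 3 the labels are {cold, on} and the next position 4 has {cold}, so cold → ○¬cold is false there. This is the first violation.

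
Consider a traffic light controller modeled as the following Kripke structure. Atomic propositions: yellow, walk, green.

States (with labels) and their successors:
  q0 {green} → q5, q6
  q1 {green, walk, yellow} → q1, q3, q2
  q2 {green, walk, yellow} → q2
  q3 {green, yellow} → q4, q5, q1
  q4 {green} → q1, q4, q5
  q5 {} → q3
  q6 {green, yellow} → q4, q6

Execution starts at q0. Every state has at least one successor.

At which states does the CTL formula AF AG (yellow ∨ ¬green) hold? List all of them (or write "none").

{q2}

States satisfying AG (yellow ∨ ¬green): {q2}.
States satisfying AF AG (yellow ∨ ¬green): {q2}.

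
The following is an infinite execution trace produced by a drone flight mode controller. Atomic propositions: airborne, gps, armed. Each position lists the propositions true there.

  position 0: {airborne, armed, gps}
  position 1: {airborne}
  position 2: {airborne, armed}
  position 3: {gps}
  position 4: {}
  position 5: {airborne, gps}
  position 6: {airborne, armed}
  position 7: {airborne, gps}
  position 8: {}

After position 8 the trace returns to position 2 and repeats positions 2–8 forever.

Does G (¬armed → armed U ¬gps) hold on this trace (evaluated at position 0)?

Does not hold

¬armed → armed U ¬gps must hold at every position from 0 onward. It fails at position 3, so G (¬armed → armed U ¬gps) is false.
Positions where ¬armed holds: 1, 3, 4, 5, 7, 8.
Check armed U ¬gps at each: 1→ok, 3→fails, 4→ok, 5→fails, 7→fails, 8→ok.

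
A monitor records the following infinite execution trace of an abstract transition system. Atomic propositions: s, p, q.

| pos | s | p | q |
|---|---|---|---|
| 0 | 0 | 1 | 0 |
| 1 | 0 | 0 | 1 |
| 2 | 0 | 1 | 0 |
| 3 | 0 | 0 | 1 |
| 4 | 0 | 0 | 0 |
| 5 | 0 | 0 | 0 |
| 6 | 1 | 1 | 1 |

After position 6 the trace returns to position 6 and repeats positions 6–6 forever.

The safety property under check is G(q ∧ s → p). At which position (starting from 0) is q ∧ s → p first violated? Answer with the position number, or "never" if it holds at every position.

q ∧ s → p holds at every position 0..6, and those are all the positions the trace ever visits, so the invariant G(q ∧ s → p) is never violated.

never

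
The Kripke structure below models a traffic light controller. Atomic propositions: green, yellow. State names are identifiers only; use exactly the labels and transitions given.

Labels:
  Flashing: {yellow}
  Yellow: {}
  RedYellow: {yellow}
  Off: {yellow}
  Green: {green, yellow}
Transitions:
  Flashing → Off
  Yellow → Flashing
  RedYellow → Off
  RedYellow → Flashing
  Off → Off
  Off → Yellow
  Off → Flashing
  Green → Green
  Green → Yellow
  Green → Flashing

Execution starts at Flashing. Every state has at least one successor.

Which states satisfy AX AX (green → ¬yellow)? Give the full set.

{Flashing, Yellow, RedYellow, Off}

States satisfying AX (green → ¬yellow): {Flashing, Yellow, RedYellow, Off}.
States satisfying AX AX (green → ¬yellow): {Flashing, Yellow, RedYellow, Off}.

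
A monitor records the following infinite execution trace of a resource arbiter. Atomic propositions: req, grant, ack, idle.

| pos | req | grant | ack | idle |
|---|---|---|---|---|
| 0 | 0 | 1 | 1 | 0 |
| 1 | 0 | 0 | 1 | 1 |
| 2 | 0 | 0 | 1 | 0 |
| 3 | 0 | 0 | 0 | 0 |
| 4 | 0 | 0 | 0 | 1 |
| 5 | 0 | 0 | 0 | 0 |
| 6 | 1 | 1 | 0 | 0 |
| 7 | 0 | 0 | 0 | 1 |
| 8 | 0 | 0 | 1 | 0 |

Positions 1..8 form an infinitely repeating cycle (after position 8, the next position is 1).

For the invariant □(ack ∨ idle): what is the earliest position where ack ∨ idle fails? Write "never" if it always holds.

3

Check ack ∨ idle at each position in order: 0 ✓, 1 ✓, 2 ✓.
At position 3 the labels are {}, so ack ∨ idle is false there. This is the first violation.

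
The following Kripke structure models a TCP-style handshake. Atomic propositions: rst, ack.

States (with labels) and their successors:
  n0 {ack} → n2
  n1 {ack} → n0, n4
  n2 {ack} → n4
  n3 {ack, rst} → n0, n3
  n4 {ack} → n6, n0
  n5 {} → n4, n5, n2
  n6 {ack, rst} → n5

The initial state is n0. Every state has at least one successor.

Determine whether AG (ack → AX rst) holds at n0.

States satisfying ack → AX rst: {n5}.
States satisfying AG (ack → AX rst): ∅.
n0 is reachable from n0 and violates ack → AX rst, so AG fails at n0.
n0 ∉ Sat(AG (ack → AX rst)).

No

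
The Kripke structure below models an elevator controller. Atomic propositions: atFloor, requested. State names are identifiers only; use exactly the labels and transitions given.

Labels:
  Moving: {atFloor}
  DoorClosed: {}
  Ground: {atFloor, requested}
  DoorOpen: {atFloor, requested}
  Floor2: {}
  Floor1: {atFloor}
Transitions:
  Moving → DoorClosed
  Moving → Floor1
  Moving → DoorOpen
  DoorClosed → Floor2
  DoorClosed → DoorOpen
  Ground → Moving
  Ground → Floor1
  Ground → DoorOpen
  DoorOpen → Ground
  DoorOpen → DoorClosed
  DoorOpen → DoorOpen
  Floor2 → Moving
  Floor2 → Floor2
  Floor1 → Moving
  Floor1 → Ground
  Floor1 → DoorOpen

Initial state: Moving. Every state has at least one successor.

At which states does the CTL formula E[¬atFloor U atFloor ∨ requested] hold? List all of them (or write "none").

{Moving, DoorClosed, Ground, DoorOpen, Floor2, Floor1}

States satisfying ¬atFloor: {DoorClosed, Floor2}.
States satisfying atFloor ∨ requested: {Moving, Ground, DoorOpen, Floor1}.
States satisfying E[¬atFloor U atFloor ∨ requested]: {Moving, DoorClosed, Ground, DoorOpen, Floor2, Floor1}.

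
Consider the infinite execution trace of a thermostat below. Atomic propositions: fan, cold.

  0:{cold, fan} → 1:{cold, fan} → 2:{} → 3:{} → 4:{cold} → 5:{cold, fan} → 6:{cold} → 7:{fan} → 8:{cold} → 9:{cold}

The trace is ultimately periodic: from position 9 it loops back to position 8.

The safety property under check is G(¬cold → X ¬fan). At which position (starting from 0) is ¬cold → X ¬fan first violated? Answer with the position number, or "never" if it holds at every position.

never

¬cold → X ¬fan holds at every position 0..9, and those are all the positions the trace ever visits, so the invariant G(¬cold → X ¬fan) is never violated.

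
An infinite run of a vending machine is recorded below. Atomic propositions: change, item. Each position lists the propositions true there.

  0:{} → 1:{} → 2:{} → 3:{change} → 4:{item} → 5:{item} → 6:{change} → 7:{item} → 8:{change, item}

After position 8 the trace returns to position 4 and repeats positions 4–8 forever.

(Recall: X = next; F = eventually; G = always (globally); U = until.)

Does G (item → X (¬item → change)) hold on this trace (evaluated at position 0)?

item → X (¬item → change) holds at every position 0..8, and those are all positions ever visited, so G (item → X (¬item → change)) holds.
Positions where item holds: 4, 5, 7, 8.
Check X (¬item → change) at each: 4→ok, 5→ok, 7→ok, 8→ok.

Holds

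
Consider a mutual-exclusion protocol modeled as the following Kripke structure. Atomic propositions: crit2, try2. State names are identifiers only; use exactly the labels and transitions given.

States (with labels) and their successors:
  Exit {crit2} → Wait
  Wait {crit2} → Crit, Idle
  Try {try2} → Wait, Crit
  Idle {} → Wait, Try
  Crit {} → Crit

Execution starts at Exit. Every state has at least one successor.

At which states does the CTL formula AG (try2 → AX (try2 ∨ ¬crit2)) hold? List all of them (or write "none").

States satisfying try2 → AX (try2 ∨ ¬crit2): {Exit, Wait, Idle, Crit}.
States satisfying AG (try2 → AX (try2 ∨ ¬crit2)): {Crit}.

{Crit}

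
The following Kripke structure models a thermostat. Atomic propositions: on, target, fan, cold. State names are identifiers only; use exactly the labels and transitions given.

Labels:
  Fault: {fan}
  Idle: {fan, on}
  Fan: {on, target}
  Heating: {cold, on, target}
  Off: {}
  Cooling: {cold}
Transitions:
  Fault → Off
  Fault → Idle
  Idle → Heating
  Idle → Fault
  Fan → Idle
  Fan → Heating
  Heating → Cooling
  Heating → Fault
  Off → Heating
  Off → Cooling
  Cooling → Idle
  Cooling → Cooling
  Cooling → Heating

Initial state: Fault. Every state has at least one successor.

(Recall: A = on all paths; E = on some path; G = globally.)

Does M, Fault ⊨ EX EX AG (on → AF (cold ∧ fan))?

Violated

States satisfying EX AG (on → AF (cold ∧ fan)): ∅.
States satisfying EX EX AG (on → AF (cold ∧ fan)): ∅.
No suitable path/successor from Fault witnesses the formula.
Fault ∉ Sat(EX EX AG (on → AF (cold ∧ fan))).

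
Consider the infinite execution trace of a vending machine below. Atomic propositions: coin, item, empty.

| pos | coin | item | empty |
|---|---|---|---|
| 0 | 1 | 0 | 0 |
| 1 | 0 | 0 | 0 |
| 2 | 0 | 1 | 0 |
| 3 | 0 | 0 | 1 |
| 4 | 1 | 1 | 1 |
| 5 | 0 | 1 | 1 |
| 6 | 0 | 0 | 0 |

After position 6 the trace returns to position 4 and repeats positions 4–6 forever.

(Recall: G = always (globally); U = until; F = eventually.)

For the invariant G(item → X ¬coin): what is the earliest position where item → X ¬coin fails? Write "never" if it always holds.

item → X ¬coin holds at every position 0..6, and those are all the positions the trace ever visits, so the invariant G(item → X ¬coin) is never violated.

never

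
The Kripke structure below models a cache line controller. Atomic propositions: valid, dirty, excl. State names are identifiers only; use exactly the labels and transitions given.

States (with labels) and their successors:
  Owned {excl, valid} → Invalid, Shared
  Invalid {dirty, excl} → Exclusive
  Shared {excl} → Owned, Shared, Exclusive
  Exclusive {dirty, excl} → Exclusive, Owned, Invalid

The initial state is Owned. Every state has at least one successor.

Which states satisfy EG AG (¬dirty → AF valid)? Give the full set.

States satisfying AG (¬dirty → AF valid): ∅.
States satisfying EG AG (¬dirty → AF valid): ∅.

none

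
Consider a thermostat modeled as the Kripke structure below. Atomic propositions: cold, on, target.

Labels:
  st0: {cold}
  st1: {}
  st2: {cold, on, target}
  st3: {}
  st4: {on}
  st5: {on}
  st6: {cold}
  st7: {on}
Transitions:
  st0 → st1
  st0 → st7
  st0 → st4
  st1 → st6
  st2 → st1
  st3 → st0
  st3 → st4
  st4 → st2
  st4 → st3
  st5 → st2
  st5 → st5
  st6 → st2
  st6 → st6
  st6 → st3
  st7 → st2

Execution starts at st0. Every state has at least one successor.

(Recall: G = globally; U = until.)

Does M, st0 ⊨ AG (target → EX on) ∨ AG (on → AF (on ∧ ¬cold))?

Does not hold

States satisfying target → EX on: {st0, st1, st3, st4, st5, st6, st7}.
States satisfying AG (target → EX on): ∅.
States satisfying on → AF (on ∧ ¬cold): {st0, st1, st3, st4, st5, st6, st7}.
States satisfying AG (on → AF (on ∧ ¬cold)): ∅.
States satisfying AG (target → EX on) ∨ AG (on → AF (on ∧ ¬cold)): ∅.
st0 ∉ Sat(AG (target → EX on) ∨ AG (on → AF (on ∧ ¬cold))).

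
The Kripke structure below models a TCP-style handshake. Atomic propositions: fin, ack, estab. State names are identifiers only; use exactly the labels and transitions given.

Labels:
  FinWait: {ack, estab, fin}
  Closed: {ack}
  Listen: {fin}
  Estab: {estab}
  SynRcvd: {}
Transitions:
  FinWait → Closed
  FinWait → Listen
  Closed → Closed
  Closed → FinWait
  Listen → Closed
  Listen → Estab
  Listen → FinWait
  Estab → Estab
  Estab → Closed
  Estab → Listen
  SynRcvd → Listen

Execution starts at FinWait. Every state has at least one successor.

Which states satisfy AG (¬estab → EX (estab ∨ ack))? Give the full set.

States satisfying ¬estab → EX (estab ∨ ack): {FinWait, Closed, Listen, Estab}.
States satisfying AG (¬estab → EX (estab ∨ ack)): {FinWait, Closed, Listen, Estab}.

{FinWait, Closed, Listen, Estab}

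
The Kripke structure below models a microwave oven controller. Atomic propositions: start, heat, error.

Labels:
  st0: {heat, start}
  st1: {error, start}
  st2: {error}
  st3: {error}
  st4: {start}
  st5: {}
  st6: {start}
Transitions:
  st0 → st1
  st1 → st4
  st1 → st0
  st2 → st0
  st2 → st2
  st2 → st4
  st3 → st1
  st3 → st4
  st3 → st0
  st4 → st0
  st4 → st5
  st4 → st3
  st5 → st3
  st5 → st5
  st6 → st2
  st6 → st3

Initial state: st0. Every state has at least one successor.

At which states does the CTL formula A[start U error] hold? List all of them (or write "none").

{st0, st1, st2, st3, st6}

States satisfying start: {st0, st1, st4, st6}.
States satisfying error: {st1, st2, st3}.
States satisfying A[start U error]: {st0, st1, st2, st3, st6}.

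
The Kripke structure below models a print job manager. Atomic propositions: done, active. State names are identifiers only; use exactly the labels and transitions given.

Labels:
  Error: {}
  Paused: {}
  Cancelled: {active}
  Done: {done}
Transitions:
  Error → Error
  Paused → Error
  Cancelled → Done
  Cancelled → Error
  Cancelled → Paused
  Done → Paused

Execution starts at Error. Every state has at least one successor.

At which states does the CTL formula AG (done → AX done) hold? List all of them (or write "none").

{Error, Paused}

States satisfying done → AX done: {Error, Paused, Cancelled}.
States satisfying AG (done → AX done): {Error, Paused}.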